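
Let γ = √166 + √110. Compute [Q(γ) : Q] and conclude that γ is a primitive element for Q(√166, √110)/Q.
[Q(γ) : Q] = 4 (equivalently, Q(γ) = Q(√166, √110))

Obviously Q(γ) ⊆ Q(√166, √110), and [Q(√166, √110):Q] = 4 (since 166, 110 are distinct squarefree integers > 1 with 18260 not a perfect square). To show equality we compute the minimal polynomial of γ. From γ = √166 + √110: γ^2 = 166 + 2√(18260) + 110 = 276 + 2√(18260), so γ^2 - 276 = 2√(18260); squaring, (γ^2 - 276)^2 = 4·18260, i.e. γ^4 - 552γ^2 + 76176 - 73040 = 0, i.e. γ^4 - 552γ^2 + 3136 = 0. So γ is a root of x^4 - 552x^2 + 3136. This polynomial is irreducible over Q: it has no rational root (each ±√166 ± √110 is irrational), and any factorization into two quadratics over Q would force √(18260) ∈ Q (pairing opposite roots) or √166, √110 ∈ Q (other pairings), all impossible. Hence [Q(γ):Q] = 4 = [Q(√166, √110):Q], so Q(γ) = Q(√166, √110).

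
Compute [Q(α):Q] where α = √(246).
[Q(α):Q] = 2

[Q(α):Q] equals the degree of the minimal polynomial of α. Here α^2 = 246 and x^2 - 246 is irreducible (d = 246 is squarefree, ≠ 1, hence not a square), so deg(m_α) = 2. Thus [Q(α):Q] = 2.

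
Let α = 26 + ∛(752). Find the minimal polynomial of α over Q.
m_α(x) = x^3 - 78x^2 + 2028x - 18328

Set β = α - 26 = ∛(752), so β^3 = 752. Then (α - 26)^3 - 752 = 0, i.e. α is a root of g(x) = (x - 26)^3 - 752 = x^3 - 78x^2 + 2028x - 18328. Since g(x) = h(x - 26) where h(x) = x^3 - 752, and h is irreducible over Q (because 752 is not a perfect cube, so h has no rational root, and a monic cubic with no rational root is irreducible), g is also irreducible (irreducibility is preserved under the substitution x → x - 26). Hence m_α(x) = x^3 - 78x^2 + 2028x - 18328.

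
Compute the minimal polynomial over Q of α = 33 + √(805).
m_α(x) = x^2 - 66x + 284

From α - 33 = √(805), squaring gives (α - 33)^2 = 805, i.e. α^2 - 66α + 1089 = 805, so α^2 - 66α + 284 = 0. The discriminant of x^2 - 66x + 284 is (-66)^2 - 4·(284) = 4356 - 1136 = 3220, and 4·(805) is not a perfect square in Q since 805 is squarefree and ≠ 1. Hence x^2 - 66x + 284 is irreducible over Q and is the minimal polynomial of α.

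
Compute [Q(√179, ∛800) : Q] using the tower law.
[Q(√179, ∛800) : Q] = 6

Let L = Q(√179, ∛800). Since Q(√179) ⊂ L and [Q(√179):Q] = 2, the tower law gives 2 | [L:Q]. Likewise Q(∛800) ⊂ L with [Q(∛800):Q] = 3 (because 800 is not a perfect cube), so 3 | [L:Q]. As gcd(2,3) = 1, [L:Q] is divisible by 6. Conversely L is generated over Q by √179 and ∛800, so [L:Q] ≤ 2·3 = 6. Therefore [Q(√179, ∛800) : Q] = 6.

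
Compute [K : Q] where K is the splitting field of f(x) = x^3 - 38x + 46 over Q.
[K : Q] = 6

By the rational root test, any rational root of the monic integer polynomial f(x) = x^3 - 38x + 46 must be an integer dividing the constant term 46, i.e. one of ±{1, 2, 23, 46}. Evaluating: f(1) = 9, f(-1) = 83, f(2) = -22, f(-2) = 114, f(23) = 11339, f(-23) = -11247, f(46) = 95634, f(-46) = -95542; none is 0, so f has no rational root and is therefore irreducible over Q (a cubic with no linear factor over a field is irreducible). For an irreducible cubic, the Galois group is A_3 or S_3 according as the discriminant disc(f) = -4a^3 - 27b^2 = -4·(-38)^3 - 27·(46)^2 = 162356 is or is not a square in Q. Here disc(f) = 162356 is not a perfect square in Q, so the Galois group of f over Q is not contained in A_3 and must be all of S_3. The splitting field has degree |S_3| = 6 over Q, so [K : Q] = 6.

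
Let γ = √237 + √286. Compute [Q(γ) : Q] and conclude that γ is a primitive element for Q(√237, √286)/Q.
[Q(γ) : Q] = 4 (equivalently, Q(γ) = Q(√237, √286))

Obviously Q(γ) ⊆ Q(√237, √286), and [Q(√237, √286):Q] = 4 (since 237, 286 are distinct squarefree integers > 1 with 67782 not a perfect square). To show equality we compute the minimal polynomial of γ. From γ = √237 + √286: γ^2 = 237 + 2√(67782) + 286 = 523 + 2√(67782), so γ^2 - 523 = 2√(67782); squaring, (γ^2 - 523)^2 = 4·67782, i.e. γ^4 - 1046γ^2 + 273529 - 271128 = 0, i.e. γ^4 - 1046γ^2 + 2401 = 0. So γ is a root of x^4 - 1046x^2 + 2401. This polynomial is irreducible over Q: it has no rational root (each ±√237 ± √286 is irrational), and any factorization into two quadratics over Q would force √(67782) ∈ Q (pairing opposite roots) or √237, √286 ∈ Q (other pairings), all impossible. Hence [Q(γ):Q] = 4 = [Q(√237, √286):Q], so Q(γ) = Q(√237, √286).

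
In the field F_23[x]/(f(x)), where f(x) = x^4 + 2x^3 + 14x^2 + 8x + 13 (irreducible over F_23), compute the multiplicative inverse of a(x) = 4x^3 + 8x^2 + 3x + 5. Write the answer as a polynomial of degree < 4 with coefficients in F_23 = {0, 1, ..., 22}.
a(x)^(-1) ≡ 7x^3 + 10x^2 + 14x (mod f(x))

Since f is irreducible over F_23, F_23[x]/(f) is a field and a(x) ≠ 0 has an inverse. Apply the extended Euclidean algorithm to f(x) and a(x) in F_23[x]: f(x) = (6x)·a(x) + (19x^2 + x + 13);  a(x) = (22x + 15)·(19x^2 + x + 13) + (x + 17);  (19x^2 + x + 13) = (19x)·(x + 17) + (13). The last nonzero remainder is the constant 13 = gcd(f, a) in F_23. Back-substituting through the division chain expresses 13 = s(x)·a(x) + t(x)·f(x) with s(x) ≡ 22x^3 + 15x^2 + 21x (mod f), so (22x^3 + 15x^2 + 21x)·a(x) ≡ 13 (mod f). Multiplying by 13^(-1) ≡ 16 in F_23 gives a(x)^(-1) ≡ 16·(22x^3 + 15x^2 + 21x) ≡ 7x^3 + 10x^2 + 14x (mod f). Check: (4x^3 + 8x^2 + 3x + 5)·(7x^3 + 10x^2 + 14x) = 5x^6 + 4x^5 + 19x^4 + 16x^3 + x ≡ 1 (mod x^4 + 2x^3 + 14x^2 + 8x + 13).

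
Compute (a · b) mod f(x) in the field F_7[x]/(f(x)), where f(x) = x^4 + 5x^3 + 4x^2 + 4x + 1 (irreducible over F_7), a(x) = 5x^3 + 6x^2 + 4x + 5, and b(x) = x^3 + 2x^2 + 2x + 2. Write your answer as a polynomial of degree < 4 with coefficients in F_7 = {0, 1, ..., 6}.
a · b ≡ 6x^3 + 4x^2 + 5x + 1 (mod f(x))

Multiply in F_7[x]: a(x)·b(x) = (5x^3 + 6x^2 + 4x + 5)·(x^3 + 2x^2 + 2x + 2) = 5x^6 + 2x^5 + 5x^4 + 2x^2 + 4x + 3. This has degree ≥ 4, so divide by f(x) over F_7: 5x^6 + 2x^5 + 5x^4 + 2x^2 + 4x + 3 = (5x^2 + 5x + 2)·(x^4 + 5x^3 + 4x^2 + 4x + 1) + (6x^3 + 4x^2 + 5x + 1). Hence a·b ≡ 6x^3 + 4x^2 + 5x + 1 (mod f). (F_7[x]/(f) is a field with 7^4 = 2401 elements since f is irreducible of degree 4.)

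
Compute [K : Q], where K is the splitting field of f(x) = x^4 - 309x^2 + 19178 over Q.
[K : Q] = 4

Solving the quadratic in x^2: x^2 = (309 ± √(309^2 - 4·19178))/2 = (309 ± √18769)/2 = (309 ± 137)/2, giving x^2 = 223 or x^2 = 86. So f(x) = (x^2 - 223)(x^2 - 86) and the roots of f are ±√223, ±√86. Hence the splitting field is K = Q(√223, √86). Since 223 and 86 are distinct squarefree integers > 1, their product 19178 is not a perfect square, so √86 ∉ Q(√223). By the tower law [K:Q] = [Q(√223,√86):Q(√223)] · [Q(√223):Q] = 2 · 2 = 4.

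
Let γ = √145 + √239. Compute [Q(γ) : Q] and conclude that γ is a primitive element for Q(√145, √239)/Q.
[Q(γ) : Q] = 4 (equivalently, Q(γ) = Q(√145, √239))

Obviously Q(γ) ⊆ Q(√145, √239), and [Q(√145, √239):Q] = 4 (since 145, 239 are distinct squarefree integers > 1 with 34655 not a perfect square). To show equality we compute the minimal polynomial of γ. From γ = √145 + √239: γ^2 = 145 + 2√(34655) + 239 = 384 + 2√(34655), so γ^2 - 384 = 2√(34655); squaring, (γ^2 - 384)^2 = 4·34655, i.e. γ^4 - 768γ^2 + 147456 - 138620 = 0, i.e. γ^4 - 768γ^2 + 8836 = 0. So γ is a root of x^4 - 768x^2 + 8836. This polynomial is irreducible over Q: it has no rational root (each ±√145 ± √239 is irrational), and any factorization into two quadratics over Q would force √(34655) ∈ Q (pairing opposite roots) or √145, √239 ∈ Q (other pairings), all impossible. Hence [Q(γ):Q] = 4 = [Q(√145, √239):Q], so Q(γ) = Q(√145, √239).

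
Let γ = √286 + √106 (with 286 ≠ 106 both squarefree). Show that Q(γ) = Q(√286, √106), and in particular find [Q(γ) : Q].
[Q(γ) : Q] = 4 (equivalently, Q(γ) = Q(√286, √106))

Obviously Q(γ) ⊆ Q(√286, √106), and [Q(√286, √106):Q] = 4 (since 286, 106 are distinct squarefree integers > 1 with 30316 not a perfect square). To show equality we compute the minimal polynomial of γ. From γ = √286 + √106: γ^2 = 286 + 2√(30316) + 106 = 392 + 2√(30316), so γ^2 - 392 = 2√(30316); squaring, (γ^2 - 392)^2 = 4·30316, i.e. γ^4 - 784γ^2 + 153664 - 121264 = 0, i.e. γ^4 - 784γ^2 + 32400 = 0. So γ is a root of x^4 - 784x^2 + 32400. This polynomial is irreducible over Q: it has no rational root (each ±√286 ± √106 is irrational), and any factorization into two quadratics over Q would force √(30316) ∈ Q (pairing opposite roots) or √286, √106 ∈ Q (other pairings), all impossible. Hence [Q(γ):Q] = 4 = [Q(√286, √106):Q], so Q(γ) = Q(√286, √106).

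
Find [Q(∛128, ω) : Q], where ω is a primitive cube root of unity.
[Q(∛128, ω) : Q] = 6

[Q(∛128):Q] = 3 (min poly x^3 - 128, irreducible since 128 is not a perfect cube). [Q(ω):Q] = 2 (min poly x^2 + x + 1). Since Q(∛128) ⊂ R and ω ∉ R, we have ω ∉ Q(∛128), so x^2 + x + 1 remains irreducible over Q(∛128) and [Q(∛128, ω) : Q(∛128)] = 2. By the tower law, [Q(∛128, ω) : Q] = 3 · 2 = 6. (In fact Q(∛128, ω) is the splitting field of x^3 - 128 over Q.)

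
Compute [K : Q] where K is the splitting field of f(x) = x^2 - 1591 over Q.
[K : Q] = 2

f(x) = x^2 - 1591 factors as (x - √1591)(x + √1591). The splitting field is K = Q(√1591). Since 1591 is squarefree and > 1, it is not a perfect square, so x^2 - 1591 is irreducible over Q and [Q(√1591) : Q] = 2. Hence [K : Q] = 2.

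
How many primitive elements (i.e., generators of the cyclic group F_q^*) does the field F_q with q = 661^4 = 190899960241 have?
There are φ(190899960240) = 46138752000 primitive elements

F_q^* is cyclic of order q - 1 = 190899960240. A cyclic group of order m has exactly φ(m) generators. Here m = 190899960240 = 2^4 · 3 · 5 · 11 · 331 · 218461, so the number of primitive elements is φ(190899960240) = 46138752000.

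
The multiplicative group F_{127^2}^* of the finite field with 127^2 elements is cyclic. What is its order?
|F_{127^2}^*| = 16128

F_{127^2} has 127^2 = 16129 elements; its multiplicative group consists of all nonzero elements, so |F_{127^2}^*| = 16129 - 1 = 16128. (It is cyclic since any finite subgroup of the multiplicative group of a field is cyclic.)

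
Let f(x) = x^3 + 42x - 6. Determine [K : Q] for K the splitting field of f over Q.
[K : Q] = 6

By the rational root test, any rational root of the monic integer polynomial f(x) = x^3 + 42x - 6 must be an integer dividing the constant term -6, i.e. one of ±{1, 2, 3, 6}. Evaluating: f(1) = 37, f(-1) = -49, f(2) = 86, f(-2) = -98, f(3) = 147, f(-3) = -159, f(6) = 462, f(-6) = -474; none is 0, so f has no rational root and is therefore irreducible over Q (a cubic with no linear factor over a field is irreducible). For an irreducible cubic, the Galois group is A_3 or S_3 according as the discriminant disc(f) = -4a^3 - 27b^2 = -4·(42)^3 - 27·(-6)^2 = -297324 is or is not a square in Q. Here disc(f) = -297324 is not a perfect square in Q, so the Galois group of f over Q is not contained in A_3 and must be all of S_3. The splitting field has degree |S_3| = 6 over Q, so [K : Q] = 6.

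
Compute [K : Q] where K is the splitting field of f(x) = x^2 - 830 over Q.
[K : Q] = 2

f(x) = x^2 - 830 factors as (x - √830)(x + √830). The splitting field is K = Q(√830). Since 830 is squarefree and > 1, it is not a perfect square, so x^2 - 830 is irreducible over Q and [Q(√830) : Q] = 2. Hence [K : Q] = 2.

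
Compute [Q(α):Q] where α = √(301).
[Q(α):Q] = 2

[Q(α):Q] equals the degree of the minimal polynomial of α. Here α^2 = 301 and x^2 - 301 is irreducible (d = 301 is squarefree, ≠ 1, hence not a square), so deg(m_α) = 2. Thus [Q(α):Q] = 2.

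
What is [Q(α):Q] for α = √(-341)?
[Q(α):Q] = 2

[Q(α):Q] equals the degree of the minimal polynomial of α. Here α^2 = -341 and x^2 + 341 is irreducible (d = -341 is squarefree, ≠ 1, hence not a square), so deg(m_α) = 2. Thus [Q(α):Q] = 2.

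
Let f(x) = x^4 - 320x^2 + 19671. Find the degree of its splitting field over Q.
[K : Q] = 4

Solving the quadratic in x^2: x^2 = (320 ± √(320^2 - 4·19671))/2 = (320 ± √23716)/2 = (320 ± 154)/2, giving x^2 = 83 or x^2 = 237. So f(x) = (x^2 - 83)(x^2 - 237) and the roots of f are ±√83, ±√237. Hence the splitting field is K = Q(√83, √237). Since 83 and 237 are distinct squarefree integers > 1, their product 19671 is not a perfect square, so √237 ∉ Q(√83). By the tower law [K:Q] = [Q(√83,√237):Q(√83)] · [Q(√83):Q] = 2 · 2 = 4.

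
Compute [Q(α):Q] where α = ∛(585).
[Q(α):Q] = 3

The minimal polynomial of α is x^3 - 585, irreducible over Q since 585 is not a perfect cube (so x^3 - 585 has no rational root). Hence [Q(α):Q] = deg(m_α) = 3.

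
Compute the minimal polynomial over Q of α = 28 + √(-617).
m_α(x) = x^2 - 56x + 1401

From α - 28 = √(-617), squaring gives (α - 28)^2 = -617, i.e. α^2 - 56α + 784 = -617, so α^2 - 56α + 1401 = 0. The discriminant of x^2 - 56x + 1401 is (-56)^2 - 4·(1401) = 3136 - 5604 = -2468, and 4·(-617) is not a perfect square in Q since -617 is squarefree and ≠ 1. Hence x^2 - 56x + 1401 is irreducible over Q and is the minimal polynomial of α.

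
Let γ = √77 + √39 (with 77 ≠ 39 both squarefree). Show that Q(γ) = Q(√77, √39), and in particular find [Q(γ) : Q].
[Q(γ) : Q] = 4 (equivalently, Q(γ) = Q(√77, √39))

Obviously Q(γ) ⊆ Q(√77, √39), and [Q(√77, √39):Q] = 4 (since 77, 39 are distinct squarefree integers > 1 with 3003 not a perfect square). To show equality we compute the minimal polynomial of γ. From γ = √77 + √39: γ^2 = 77 + 2√(3003) + 39 = 116 + 2√(3003), so γ^2 - 116 = 2√(3003); squaring, (γ^2 - 116)^2 = 4·3003, i.e. γ^4 - 232γ^2 + 13456 - 12012 = 0, i.e. γ^4 - 232γ^2 + 1444 = 0. So γ is a root of x^4 - 232x^2 + 1444. This polynomial is irreducible over Q: it has no rational root (each ±√77 ± √39 is irrational), and any factorization into two quadratics over Q would force √(3003) ∈ Q (pairing opposite roots) or √77, √39 ∈ Q (other pairings), all impossible. Hence [Q(γ):Q] = 4 = [Q(√77, √39):Q], so Q(γ) = Q(√77, √39).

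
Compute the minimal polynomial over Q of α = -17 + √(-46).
m_α(x) = x^2 + 34x + 335

From α + 17 = √(-46), squaring gives (α + 17)^2 = -46, i.e. α^2 + 34α + 289 = -46, so α^2 + 34α + 335 = 0. The discriminant of x^2 + 34x + 335 is (34)^2 - 4·(335) = 1156 - 1340 = -184, and 4·(-46) is not a perfect square in Q since -46 is squarefree and ≠ 1. Hence x^2 + 34x + 335 is irreducible over Q and is the minimal polynomial of α.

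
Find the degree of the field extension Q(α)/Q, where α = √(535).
[Q(α):Q] = 2

[Q(α):Q] equals the degree of the minimal polynomial of α. Here α^2 = 535 and x^2 - 535 is irreducible (d = 535 is squarefree, ≠ 1, hence not a square), so deg(m_α) = 2. Thus [Q(α):Q] = 2.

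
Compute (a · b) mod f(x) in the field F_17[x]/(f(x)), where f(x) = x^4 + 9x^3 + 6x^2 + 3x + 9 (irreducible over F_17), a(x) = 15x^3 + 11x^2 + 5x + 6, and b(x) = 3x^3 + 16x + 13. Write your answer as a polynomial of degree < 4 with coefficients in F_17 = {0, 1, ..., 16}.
a · b ≡ 12x^3 + 10x^2 + 4x + 1 (mod f(x))

Multiply in F_17[x]: a(x)·b(x) = (15x^3 + 11x^2 + 5x + 6)·(3x^3 + 16x + 13) = 11x^6 + 16x^5 + 15x^3 + 2x^2 + 8x + 10. This has degree ≥ 4, so divide by f(x) over F_17: 11x^6 + 16x^5 + 15x^3 + 2x^2 + 8x + 10 = (11x^2 + 2x + 1)·(x^4 + 9x^3 + 6x^2 + 3x + 9) + (12x^3 + 10x^2 + 4x + 1). Hence a·b ≡ 12x^3 + 10x^2 + 4x + 1 (mod f). (F_17[x]/(f) is a field with 17^4 = 83521 elements since f is irreducible of degree 4.)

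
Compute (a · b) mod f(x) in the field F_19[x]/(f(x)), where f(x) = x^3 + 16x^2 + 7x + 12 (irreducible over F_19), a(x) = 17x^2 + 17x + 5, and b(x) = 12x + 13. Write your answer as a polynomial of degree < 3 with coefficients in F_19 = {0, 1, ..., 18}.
a · b ≡ 11x^2 + 12x + 11 (mod f(x))

Multiply in F_19[x]: a(x)·b(x) = (17x^2 + 17x + 5)·(12x + 13) = 14x^3 + 7x^2 + 15x + 8. This has degree ≥ 3, so divide by f(x) over F_19: 14x^3 + 7x^2 + 15x + 8 = (14)·(x^3 + 16x^2 + 7x + 12) + (11x^2 + 12x + 11). Hence a·b ≡ 11x^2 + 12x + 11 (mod f). (F_19[x]/(f) is a field with 19^3 = 6859 elements since f is irreducible of degree 3.)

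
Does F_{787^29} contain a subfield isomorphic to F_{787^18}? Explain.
No: F_{787^18} is not a subfield of F_{787^29}

F_{p^m} embeds in F_{p^n} iff m | n. Here 18 ∤ 29 (since 29 = 1·18 + 11 with remainder 11 ≠ 0), so F_{787^18} is not a subfield of F_{787^29}. Equivalently: if it were, the tower law would give 18 = [F_{787^18}:F_787] dividing [F_{787^29}:F_787] = 29, contradiction.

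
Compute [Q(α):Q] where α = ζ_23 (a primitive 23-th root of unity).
[Q(α):Q] = 22

The minimal polynomial of ζ_23 over Q is the 23-th cyclotomic polynomial Φ_23(x), which is irreducible over Q and has degree φ(23) = 22. Hence [Q(α):Q] = φ(23) = 22.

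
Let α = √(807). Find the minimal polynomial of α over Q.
m_α(x) = x^2 - 807

α satisfies α^2 - 807 = 0, so x^2 - 807 annihilates α. Since d = 807 is squarefree and ≠ 1, it is not a perfect square in Q, so x^2 - 807 has no rational root and is therefore irreducible over Q (a degree-2 polynomial over a field is irreducible iff it has no root). Hence m_α(x) = x^2 - 807.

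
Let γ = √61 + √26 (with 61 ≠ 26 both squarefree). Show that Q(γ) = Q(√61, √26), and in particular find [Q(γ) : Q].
[Q(γ) : Q] = 4 (equivalently, Q(γ) = Q(√61, √26))

Obviously Q(γ) ⊆ Q(√61, √26), and [Q(√61, √26):Q] = 4 (since 61, 26 are distinct squarefree integers > 1 with 1586 not a perfect square). To show equality we compute the minimal polynomial of γ. From γ = √61 + √26: γ^2 = 61 + 2√(1586) + 26 = 87 + 2√(1586), so γ^2 - 87 = 2√(1586); squaring, (γ^2 - 87)^2 = 4·1586, i.e. γ^4 - 174γ^2 + 7569 - 6344 = 0, i.e. γ^4 - 174γ^2 + 1225 = 0. So γ is a root of x^4 - 174x^2 + 1225. This polynomial is irreducible over Q: it has no rational root (each ±√61 ± √26 is irrational), and any factorization into two quadratics over Q would force √(1586) ∈ Q (pairing opposite roots) or √61, √26 ∈ Q (other pairings), all impossible. Hence [Q(γ):Q] = 4 = [Q(√61, √26):Q], so Q(γ) = Q(√61, √26).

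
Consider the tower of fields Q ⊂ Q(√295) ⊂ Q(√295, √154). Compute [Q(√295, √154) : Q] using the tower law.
[Q(√295, √154) : Q] = 4

[Q(√295):Q] = 2 (min poly x^2 - 295, irreducible since 295 is squarefree > 1). For the top step, suppose √154 ∈ Q(√295), say √154 = c + d√295 with c, d ∈ Q. Squaring: 154 = c^2 + 295d^2 + 2cd√295. Since √295 ∉ Q this forces 2cd = 0. If d = 0 then √154 = c ∈ Q, contradicting 154 squarefree > 1. If c = 0 then 154 = 295d^2, so 295·154 = (295d)^2 is a perfect square in Q — but 295·154 = 45430 is not a perfect square (since 295 and 154 are distinct squarefree integers). Contradiction. Hence √154 ∉ Q(√295), so x^2 - 154 stays irreducible over Q(√295) and [Q(√295, √154) : Q(√295)] = 2. By the tower law, [Q(√295, √154) : Q] = 2 · 2 = 4.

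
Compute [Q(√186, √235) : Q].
[Q(√186, √235) : Q] = 4

[Q(√186):Q] = 2 (min poly x^2 - 186, irreducible since 186 is squarefree > 1). For the top step, suppose √235 ∈ Q(√186), say √235 = c + d√186 with c, d ∈ Q. Squaring: 235 = c^2 + 186d^2 + 2cd√186. Since √186 ∉ Q this forces 2cd = 0. If d = 0 then √235 = c ∈ Q, contradicting 235 squarefree > 1. If c = 0 then 235 = 186d^2, so 186·235 = (186d)^2 is a perfect square in Q — but 186·235 = 43710 is not a perfect square (since 186 and 235 are distinct squarefree integers). Contradiction. Hence √235 ∉ Q(√186), so x^2 - 235 stays irreducible over Q(√186) and [Q(√186, √235) : Q(√186)] = 2. By the tower law, [Q(√186, √235) : Q] = 2 · 2 = 4.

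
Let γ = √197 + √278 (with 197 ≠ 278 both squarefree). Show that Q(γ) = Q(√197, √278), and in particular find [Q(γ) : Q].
[Q(γ) : Q] = 4 (equivalently, Q(γ) = Q(√197, √278))

Obviously Q(γ) ⊆ Q(√197, √278), and [Q(√197, √278):Q] = 4 (since 197, 278 are distinct squarefree integers > 1 with 54766 not a perfect square). To show equality we compute the minimal polynomial of γ. From γ = √197 + √278: γ^2 = 197 + 2√(54766) + 278 = 475 + 2√(54766), so γ^2 - 475 = 2√(54766); squaring, (γ^2 - 475)^2 = 4·54766, i.e. γ^4 - 950γ^2 + 225625 - 219064 = 0, i.e. γ^4 - 950γ^2 + 6561 = 0. So γ is a root of x^4 - 950x^2 + 6561. This polynomial is irreducible over Q: it has no rational root (each ±√197 ± √278 is irrational), and any factorization into two quadratics over Q would force √(54766) ∈ Q (pairing opposite roots) or √197, √278 ∈ Q (other pairings), all impossible. Hence [Q(γ):Q] = 4 = [Q(√197, √278):Q], so Q(γ) = Q(√197, √278).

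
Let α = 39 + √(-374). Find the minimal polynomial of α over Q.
m_α(x) = x^2 - 78x + 1895

From α - 39 = √(-374), squaring gives (α - 39)^2 = -374, i.e. α^2 - 78α + 1521 = -374, so α^2 - 78α + 1895 = 0. The discriminant of x^2 - 78x + 1895 is (-78)^2 - 4·(1895) = 6084 - 7580 = -1496, and 4·(-374) is not a perfect square in Q since -374 is squarefree and ≠ 1. Hence x^2 - 78x + 1895 is irreducible over Q and is the minimal polynomial of α.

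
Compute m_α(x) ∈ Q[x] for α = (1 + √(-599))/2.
m_α(x) = x^2 - x + 150

From 2α - 1 = √(-599), squaring gives (2α - 1)^2 = -599, i.e. 4α^2 - 4α + 1 = -599, so α^2 - α + (1 + 599)/4 = 0. Since -599 ≡ 1 (mod 4), (1 + 599)/4 = 150 ∈ Z. The polynomial x^2 - x + 150 has discriminant 1 - 4·(150) = -599, which is not a perfect square in Q (d = -599 is squarefree and ≠ 1), so x^2 - x + 150 is irreducible over Q. It is the minimal polynomial of α.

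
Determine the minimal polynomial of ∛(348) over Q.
m_α(x) = x^3 - 348

α satisfies α^3 = 348, so x^3 - 348 annihilates α. By the rational root test, a rational root p/q (in lowest terms) of x^3 - 348 would satisfy p^3 = 348 q^3, forcing q = 1 and p^3 = 348; but 348 is not a perfect cube, contradiction. A monic cubic over Q with no rational root is irreducible (any nontrivial factorization would include a linear factor). Hence x^3 - 348 is the minimal polynomial of α, and in particular [Q(α):Q] = 3.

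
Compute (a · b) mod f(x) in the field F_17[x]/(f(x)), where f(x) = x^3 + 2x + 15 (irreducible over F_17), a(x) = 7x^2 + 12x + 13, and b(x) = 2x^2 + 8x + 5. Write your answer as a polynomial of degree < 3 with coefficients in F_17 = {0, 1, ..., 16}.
a · b ≡ 10x^2 + 15x + 4 (mod f(x))

Multiply in F_17[x]: a(x)·b(x) = (7x^2 + 12x + 13)·(2x^2 + 8x + 5) = 14x^4 + 12x^3 + 4x^2 + 11x + 14. This has degree ≥ 3, so divide by f(x) over F_17: 14x^4 + 12x^3 + 4x^2 + 11x + 14 = (14x + 12)·(x^3 + 2x + 15) + (10x^2 + 15x + 4). Hence a·b ≡ 10x^2 + 15x + 4 (mod f). (F_17[x]/(f) is a field with 17^3 = 4913 elements since f is irreducible of degree 3.)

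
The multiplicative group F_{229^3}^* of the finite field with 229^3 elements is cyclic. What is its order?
|F_{229^3}^*| = 12008988

F_{229^3} has 229^3 = 12008989 elements; its multiplicative group consists of all nonzero elements, so |F_{229^3}^*| = 12008989 - 1 = 12008988. (It is cyclic since any finite subgroup of the multiplicative group of a field is cyclic.)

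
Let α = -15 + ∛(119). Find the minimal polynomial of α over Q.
m_α(x) = x^3 + 45x^2 + 675x + 3256

Set β = α + 15 = ∛(119), so β^3 = 119. Then (α + 15)^3 - 119 = 0, i.e. α is a root of g(x) = (x + 15)^3 - 119 = x^3 + 45x^2 + 675x + 3256. Since g(x) = h(x + 15) where h(x) = x^3 - 119, and h is irreducible over Q (because 119 is not a perfect cube, so h has no rational root, and a monic cubic with no rational root is irreducible), g is also irreducible (irreducibility is preserved under the substitution x → x + 15). Hence m_α(x) = x^3 + 45x^2 + 675x + 3256.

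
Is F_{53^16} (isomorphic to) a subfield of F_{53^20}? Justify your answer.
No: F_{53^16} is not a subfield of F_{53^20}

F_{p^m} embeds in F_{p^n} iff m | n. Here 16 ∤ 20 (since 20 = 1·16 + 4 with remainder 4 ≠ 0), so F_{53^16} is not a subfield of F_{53^20}. Equivalently: if it were, the tower law would give 16 = [F_{53^16}:F_53] dividing [F_{53^20}:F_53] = 20, contradiction.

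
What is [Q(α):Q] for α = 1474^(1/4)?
[Q(α):Q] = 4

α is a root of x^4 - 1474. By Eisenstein's criterion at the prime p = 2 (which divides the constant term 1474 but p^2 = 4 does not, since 1474 is squarefree), x^4 - 1474 is irreducible over Q. Hence [Q(α):Q] = 4.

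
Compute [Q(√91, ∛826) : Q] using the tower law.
[Q(√91, ∛826) : Q] = 6

Let L = Q(√91, ∛826). Since Q(√91) ⊂ L and [Q(√91):Q] = 2, the tower law gives 2 | [L:Q]. Likewise Q(∛826) ⊂ L with [Q(∛826):Q] = 3 (because 826 is not a perfect cube), so 3 | [L:Q]. As gcd(2,3) = 1, [L:Q] is divisible by 6. Conversely L is generated over Q by √91 and ∛826, so [L:Q] ≤ 2·3 = 6. Therefore [Q(√91, ∛826) : Q] = 6.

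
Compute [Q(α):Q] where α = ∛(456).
[Q(α):Q] = 3

The minimal polynomial of α is x^3 - 456, irreducible over Q since 456 is not a perfect cube (so x^3 - 456 has no rational root). Hence [Q(α):Q] = deg(m_α) = 3.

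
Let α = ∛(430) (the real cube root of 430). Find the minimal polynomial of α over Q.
m_α(x) = x^3 - 430

α satisfies α^3 = 430, so x^3 - 430 annihilates α. By the rational root test, a rational root p/q (in lowest terms) of x^3 - 430 would satisfy p^3 = 430 q^3, forcing q = 1 and p^3 = 430; but 430 is not a perfect cube, contradiction. A monic cubic over Q with no rational root is irreducible (any nontrivial factorization would include a linear factor). Hence x^3 - 430 is the minimal polynomial of α, and in particular [Q(α):Q] = 3.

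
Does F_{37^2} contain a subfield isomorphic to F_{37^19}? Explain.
No: F_{37^19} is not a subfield of F_{37^2}

F_{p^m} embeds in F_{p^n} iff m | n. Here 19 ∤ 2 (since 2 = 0·19 + 2 with remainder 2 ≠ 0), so F_{37^19} is not a subfield of F_{37^2}. Equivalently: if it were, the tower law would give 19 = [F_{37^19}:F_37] dividing [F_{37^2}:F_37] = 2, contradiction.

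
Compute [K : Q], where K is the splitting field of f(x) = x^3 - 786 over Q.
[K : Q] = 6

The roots of x^3 - 786 are ∛786, ω∛786, ω^2∛786 where ω = e^(2πi/3) is a primitive cube root of unity, so K = Q(∛786, ω). Now [Q(∛786):Q] = 3 (since 786 is not a perfect cube, x^3 - 786 is irreducible) and [Q(ω):Q] = 2. Both 2 and 3 divide [K:Q], and [K:Q] ≤ 3·2 = 6, so [K:Q] = 6. (Equivalently: Q(∛786) ⊂ R but ω ∉ R, so [K : Q(∛786)] = 2.)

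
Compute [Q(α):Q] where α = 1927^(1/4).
[Q(α):Q] = 4

α is a root of x^4 - 1927. By Eisenstein's criterion at the prime p = 41 (which divides the constant term 1927 but p^2 = 1681 does not, since 1927 is squarefree), x^4 - 1927 is irreducible over Q. Hence [Q(α):Q] = 4.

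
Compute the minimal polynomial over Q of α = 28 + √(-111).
m_α(x) = x^2 - 56x + 895

From α - 28 = √(-111), squaring gives (α - 28)^2 = -111, i.e. α^2 - 56α + 784 = -111, so α^2 - 56α + 895 = 0. The discriminant of x^2 - 56x + 895 is (-56)^2 - 4·(895) = 3136 - 3580 = -444, and 4·(-111) is not a perfect square in Q since -111 is squarefree and ≠ 1. Hence x^2 - 56x + 895 is irreducible over Q and is the minimal polynomial of α.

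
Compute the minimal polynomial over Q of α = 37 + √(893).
m_α(x) = x^2 - 74x + 476

From α - 37 = √(893), squaring gives (α - 37)^2 = 893, i.e. α^2 - 74α + 1369 = 893, so α^2 - 74α + 476 = 0. The discriminant of x^2 - 74x + 476 is (-74)^2 - 4·(476) = 5476 - 1904 = 3572, and 4·(893) is not a perfect square in Q since 893 is squarefree and ≠ 1. Hence x^2 - 74x + 476 is irreducible over Q and is the minimal polynomial of α.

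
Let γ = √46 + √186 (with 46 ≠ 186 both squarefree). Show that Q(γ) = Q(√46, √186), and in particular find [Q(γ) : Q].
[Q(γ) : Q] = 4 (equivalently, Q(γ) = Q(√46, √186))

Obviously Q(γ) ⊆ Q(√46, √186), and [Q(√46, √186):Q] = 4 (since 46, 186 are distinct squarefree integers > 1 with 8556 not a perfect square). To show equality we compute the minimal polynomial of γ. From γ = √46 + √186: γ^2 = 46 + 2√(8556) + 186 = 232 + 2√(8556), so γ^2 - 232 = 2√(8556); squaring, (γ^2 - 232)^2 = 4·8556, i.e. γ^4 - 464γ^2 + 53824 - 34224 = 0, i.e. γ^4 - 464γ^2 + 19600 = 0. So γ is a root of x^4 - 464x^2 + 19600. This polynomial is irreducible over Q: it has no rational root (each ±√46 ± √186 is irrational), and any factorization into two quadratics over Q would force √(8556) ∈ Q (pairing opposite roots) or √46, √186 ∈ Q (other pairings), all impossible. Hence [Q(γ):Q] = 4 = [Q(√46, √186):Q], so Q(γ) = Q(√46, √186).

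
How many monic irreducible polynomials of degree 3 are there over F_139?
There are 895160 monic irreducible polynomials of degree 3 over F_139

Each element of F_{139^3} that lies in no proper subfield is a root of exactly one monic irreducible of degree 3 over F_139, and each such polynomial has 3 distinct roots in F_{139^3}. By Möbius inversion the count is N_139(3) = (1/3) Σ_{d|3} μ(3/d) · 139^d = (1/3)(μ(3)·139^1 + μ(1)·139^3) = 2685480/3 = 895160.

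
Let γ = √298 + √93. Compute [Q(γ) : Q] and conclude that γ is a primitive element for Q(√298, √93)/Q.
[Q(γ) : Q] = 4 (equivalently, Q(γ) = Q(√298, √93))

Obviously Q(γ) ⊆ Q(√298, √93), and [Q(√298, √93):Q] = 4 (since 298, 93 are distinct squarefree integers > 1 with 27714 not a perfect square). To show equality we compute the minimal polynomial of γ. From γ = √298 + √93: γ^2 = 298 + 2√(27714) + 93 = 391 + 2√(27714), so γ^2 - 391 = 2√(27714); squaring, (γ^2 - 391)^2 = 4·27714, i.e. γ^4 - 782γ^2 + 152881 - 110856 = 0, i.e. γ^4 - 782γ^2 + 42025 = 0. So γ is a root of x^4 - 782x^2 + 42025. This polynomial is irreducible over Q: it has no rational root (each ±√298 ± √93 is irrational), and any factorization into two quadratics over Q would force √(27714) ∈ Q (pairing opposite roots) or √298, √93 ∈ Q (other pairings), all impossible. Hence [Q(γ):Q] = 4 = [Q(√298, √93):Q], so Q(γ) = Q(√298, √93).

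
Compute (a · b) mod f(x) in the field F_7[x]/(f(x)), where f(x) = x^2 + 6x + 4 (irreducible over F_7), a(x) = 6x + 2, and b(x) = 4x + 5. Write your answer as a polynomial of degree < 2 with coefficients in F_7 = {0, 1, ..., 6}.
a · b ≡ 6x + 5 (mod f(x))

Multiply in F_7[x]: a(x)·b(x) = (6x + 2)·(4x + 5) = 3x^2 + 3x + 3. This has degree ≥ 2, so divide by f(x) over F_7: 3x^2 + 3x + 3 = (3)·(x^2 + 6x + 4) + (6x + 5). Hence a·b ≡ 6x + 5 (mod f). (F_7[x]/(f) is a field with 7^2 = 49 elements since f is irreducible of degree 2.)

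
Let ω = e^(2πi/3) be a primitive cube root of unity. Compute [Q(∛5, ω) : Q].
[Q(∛5, ω) : Q] = 6

[Q(∛5):Q] = 3 (min poly x^3 - 5, irreducible since 5 is not a perfect cube). [Q(ω):Q] = 2 (min poly x^2 + x + 1). Since Q(∛5) ⊂ R and ω ∉ R, we have ω ∉ Q(∛5), so x^2 + x + 1 remains irreducible over Q(∛5) and [Q(∛5, ω) : Q(∛5)] = 2. By the tower law, [Q(∛5, ω) : Q] = 3 · 2 = 6. (In fact Q(∛5, ω) is the splitting field of x^3 - 5 over Q.)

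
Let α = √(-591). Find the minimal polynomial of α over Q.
m_α(x) = x^2 + 591

α satisfies α^2 + 591 = 0, so x^2 + 591 annihilates α. Since d = -591 is squarefree and ≠ 1, it is not a perfect square in Q, so x^2 + 591 has no rational root and is therefore irreducible over Q (a degree-2 polynomial over a field is irreducible iff it has no root). Hence m_α(x) = x^2 + 591.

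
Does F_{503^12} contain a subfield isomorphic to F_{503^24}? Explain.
No: F_{503^24} is not a subfield of F_{503^12}

F_{p^m} embeds in F_{p^n} iff m | n. Here 24 ∤ 12 (since 12 = 0·24 + 12 with remainder 12 ≠ 0), so F_{503^24} is not a subfield of F_{503^12}. Equivalently: if it were, the tower law would give 24 = [F_{503^24}:F_503] dividing [F_{503^12}:F_503] = 12, contradiction.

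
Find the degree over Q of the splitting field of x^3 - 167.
[K : Q] = 6

The roots of x^3 - 167 are ∛167, ω∛167, ω^2∛167 where ω = e^(2πi/3) is a primitive cube root of unity, so K = Q(∛167, ω). Now [Q(∛167):Q] = 3 (since 167 is not a perfect cube, x^3 - 167 is irreducible) and [Q(ω):Q] = 2. Both 2 and 3 divide [K:Q], and [K:Q] ≤ 3·2 = 6, so [K:Q] = 6. (Equivalently: Q(∛167) ⊂ R but ω ∉ R, so [K : Q(∛167)] = 2.)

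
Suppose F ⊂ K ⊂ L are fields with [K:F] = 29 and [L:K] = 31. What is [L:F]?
[L:F] = 899

The tower law says that for any tower of field extensions F ⊂ K ⊂ L with finite degrees, [L:F] = [L:K] · [K:F]. Here this gives [L:F] = 31 · 29 = 899.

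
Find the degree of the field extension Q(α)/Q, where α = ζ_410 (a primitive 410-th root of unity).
[Q(α):Q] = 160

The minimal polynomial of ζ_410 over Q is the 410-th cyclotomic polynomial Φ_410(x), which is irreducible over Q and has degree φ(410) = 160. Hence [Q(α):Q] = φ(410) = 160.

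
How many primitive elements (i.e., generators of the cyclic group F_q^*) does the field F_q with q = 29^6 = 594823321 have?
There are φ(594823320) = 123171840 primitive elements

F_q^* is cyclic of order q - 1 = 594823320. A cyclic group of order m has exactly φ(m) generators. Here m = 594823320 = 2^3 · 3^2 · 5 · 7 · 13 · 67 · 271, so the number of primitive elements is φ(594823320) = 123171840.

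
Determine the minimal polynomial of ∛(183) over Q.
m_α(x) = x^3 - 183

α satisfies α^3 = 183, so x^3 - 183 annihilates α. By the rational root test, a rational root p/q (in lowest terms) of x^3 - 183 would satisfy p^3 = 183 q^3, forcing q = 1 and p^3 = 183; but 183 is not a perfect cube, contradiction. A monic cubic over Q with no rational root is irreducible (any nontrivial factorization would include a linear factor). Hence x^3 - 183 is the minimal polynomial of α, and in particular [Q(α):Q] = 3.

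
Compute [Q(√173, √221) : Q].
[Q(√173, √221) : Q] = 4

[Q(√173):Q] = 2 (min poly x^2 - 173, irreducible since 173 is squarefree > 1). For the top step, suppose √221 ∈ Q(√173), say √221 = c + d√173 with c, d ∈ Q. Squaring: 221 = c^2 + 173d^2 + 2cd√173. Since √173 ∉ Q this forces 2cd = 0. If d = 0 then √221 = c ∈ Q, contradicting 221 squarefree > 1. If c = 0 then 221 = 173d^2, so 173·221 = (173d)^2 is a perfect square in Q — but 173·221 = 38233 is not a perfect square (since 173 and 221 are distinct squarefree integers). Contradiction. Hence √221 ∉ Q(√173), so x^2 - 221 stays irreducible over Q(√173) and [Q(√173, √221) : Q(√173)] = 2. By the tower law, [Q(√173, √221) : Q] = 2 · 2 = 4.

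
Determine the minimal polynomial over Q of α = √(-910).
m_α(x) = x^2 + 910

α satisfies α^2 + 910 = 0, so x^2 + 910 annihilates α. Since d = -910 is squarefree and ≠ 1, it is not a perfect square in Q, so x^2 + 910 has no rational root and is therefore irreducible over Q (a degree-2 polynomial over a field is irreducible iff it has no root). Hence m_α(x) = x^2 + 910.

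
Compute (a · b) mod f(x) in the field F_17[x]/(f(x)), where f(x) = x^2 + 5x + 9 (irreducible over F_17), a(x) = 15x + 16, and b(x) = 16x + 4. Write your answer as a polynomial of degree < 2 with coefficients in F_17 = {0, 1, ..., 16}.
a · b ≡ 12 (mod f(x))

Multiply in F_17[x]: a(x)·b(x) = (15x + 16)·(16x + 4) = 2x^2 + 10x + 13. This has degree ≥ 2, so divide by f(x) over F_17: 2x^2 + 10x + 13 = (2)·(x^2 + 5x + 9) + (12). Hence a·b ≡ 12 (mod f). (F_17[x]/(f) is a field with 17^2 = 289 elements since f is irreducible of degree 2.)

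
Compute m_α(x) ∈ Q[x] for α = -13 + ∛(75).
m_α(x) = x^3 + 39x^2 + 507x + 2122

Set β = α + 13 = ∛(75), so β^3 = 75. Then (α + 13)^3 - 75 = 0, i.e. α is a root of g(x) = (x + 13)^3 - 75 = x^3 + 39x^2 + 507x + 2122. Since g(x) = h(x + 13) where h(x) = x^3 - 75, and h is irreducible over Q (because 75 is not a perfect cube, so h has no rational root, and a monic cubic with no rational root is irreducible), g is also irreducible (irreducibility is preserved under the substitution x → x + 13). Hence m_α(x) = x^3 + 39x^2 + 507x + 2122.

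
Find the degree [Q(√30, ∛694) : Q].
[Q(√30, ∛694) : Q] = 6

Let L = Q(√30, ∛694). Since Q(√30) ⊂ L and [Q(√30):Q] = 2, the tower law gives 2 | [L:Q]. Likewise Q(∛694) ⊂ L with [Q(∛694):Q] = 3 (because 694 is not a perfect cube), so 3 | [L:Q]. As gcd(2,3) = 1, [L:Q] is divisible by 6. Conversely L is generated over Q by √30 and ∛694, so [L:Q] ≤ 2·3 = 6. Therefore [Q(√30, ∛694) : Q] = 6.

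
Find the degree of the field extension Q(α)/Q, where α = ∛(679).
[Q(α):Q] = 3

The minimal polynomial of α is x^3 - 679, irreducible over Q since 679 is not a perfect cube (so x^3 - 679 has no rational root). Hence [Q(α):Q] = deg(m_α) = 3.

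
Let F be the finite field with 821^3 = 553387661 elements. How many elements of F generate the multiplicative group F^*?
There are φ(553387660) = 183859200 primitive elements

F_q^* is cyclic of order q - 1 = 553387660. A cyclic group of order m has exactly φ(m) generators. Here m = 553387660 = 2^2 · 5 · 7 · 41 · 229 · 421, so the number of primitive elements is φ(553387660) = 183859200.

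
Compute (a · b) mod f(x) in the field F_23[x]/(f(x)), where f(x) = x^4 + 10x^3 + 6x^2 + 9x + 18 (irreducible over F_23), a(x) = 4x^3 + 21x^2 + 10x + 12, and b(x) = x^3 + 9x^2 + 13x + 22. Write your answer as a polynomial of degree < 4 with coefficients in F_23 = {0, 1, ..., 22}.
a · b ≡ 8x^3 + 18x^2 + 17x + 20 (mod f(x))

Multiply in F_23[x]: a(x)·b(x) = (4x^3 + 21x^2 + 10x + 12)·(x^3 + 9x^2 + 13x + 22) = 4x^6 + 11x^5 + 21x^4 + 3x^3 + 10x^2 + 8x + 11. This has degree ≥ 4, so divide by f(x) over F_23: 4x^6 + 11x^5 + 21x^4 + 3x^3 + 10x^2 + 8x + 11 = (4x^2 + 17x + 11)·(x^4 + 10x^3 + 6x^2 + 9x + 18) + (8x^3 + 18x^2 + 17x + 20). Hence a·b ≡ 8x^3 + 18x^2 + 17x + 20 (mod f). (F_23[x]/(f) is a field with 23^4 = 279841 elements since f is irreducible of degree 4.)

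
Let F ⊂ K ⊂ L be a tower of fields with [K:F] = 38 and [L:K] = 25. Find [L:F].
[L:F] = 950

The tower law says that for any tower of field extensions F ⊂ K ⊂ L with finite degrees, [L:F] = [L:K] · [K:F]. Here this gives [L:F] = 25 · 38 = 950.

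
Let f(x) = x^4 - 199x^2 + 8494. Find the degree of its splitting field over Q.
[K : Q] = 4

Solving the quadratic in x^2: x^2 = (199 ± √(199^2 - 4·8494))/2 = (199 ± √5625)/2 = (199 ± 75)/2, giving x^2 = 62 or x^2 = 137. So f(x) = (x^2 - 62)(x^2 - 137) and the roots of f are ±√62, ±√137. Hence the splitting field is K = Q(√62, √137). Since 62 and 137 are distinct squarefree integers > 1, their product 8494 is not a perfect square, so √137 ∉ Q(√62). By the tower law [K:Q] = [Q(√62,√137):Q(√62)] · [Q(√62):Q] = 2 · 2 = 4.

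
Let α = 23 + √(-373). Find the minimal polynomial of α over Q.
m_α(x) = x^2 - 46x + 902

From α - 23 = √(-373), squaring gives (α - 23)^2 = -373, i.e. α^2 - 46α + 529 = -373, so α^2 - 46α + 902 = 0. The discriminant of x^2 - 46x + 902 is (-46)^2 - 4·(902) = 2116 - 3608 = -1492, and 4·(-373) is not a perfect square in Q since -373 is squarefree and ≠ 1. Hence x^2 - 46x + 902 is irreducible over Q and is the minimal polynomial of α.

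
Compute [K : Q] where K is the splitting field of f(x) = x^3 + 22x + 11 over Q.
[K : Q] = 6

By the rational root test, any rational root of the monic integer polynomial f(x) = x^3 + 22x + 11 must be an integer dividing the constant term 11, i.e. one of ±{1, 11}. Evaluating: f(1) = 34, f(-1) = -12, f(11) = 1584, f(-11) = -1562; none is 0, so f has no rational root and is therefore irreducible over Q (a cubic with no linear factor over a field is irreducible). For an irreducible cubic, the Galois group is A_3 or S_3 according as the discriminant disc(f) = -4a^3 - 27b^2 = -4·(22)^3 - 27·(11)^2 = -45859 is or is not a square in Q. Here disc(f) = -45859 is not a perfect square in Q, so the Galois group of f over Q is not contained in A_3 and must be all of S_3. The splitting field has degree |S_3| = 6 over Q, so [K : Q] = 6.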